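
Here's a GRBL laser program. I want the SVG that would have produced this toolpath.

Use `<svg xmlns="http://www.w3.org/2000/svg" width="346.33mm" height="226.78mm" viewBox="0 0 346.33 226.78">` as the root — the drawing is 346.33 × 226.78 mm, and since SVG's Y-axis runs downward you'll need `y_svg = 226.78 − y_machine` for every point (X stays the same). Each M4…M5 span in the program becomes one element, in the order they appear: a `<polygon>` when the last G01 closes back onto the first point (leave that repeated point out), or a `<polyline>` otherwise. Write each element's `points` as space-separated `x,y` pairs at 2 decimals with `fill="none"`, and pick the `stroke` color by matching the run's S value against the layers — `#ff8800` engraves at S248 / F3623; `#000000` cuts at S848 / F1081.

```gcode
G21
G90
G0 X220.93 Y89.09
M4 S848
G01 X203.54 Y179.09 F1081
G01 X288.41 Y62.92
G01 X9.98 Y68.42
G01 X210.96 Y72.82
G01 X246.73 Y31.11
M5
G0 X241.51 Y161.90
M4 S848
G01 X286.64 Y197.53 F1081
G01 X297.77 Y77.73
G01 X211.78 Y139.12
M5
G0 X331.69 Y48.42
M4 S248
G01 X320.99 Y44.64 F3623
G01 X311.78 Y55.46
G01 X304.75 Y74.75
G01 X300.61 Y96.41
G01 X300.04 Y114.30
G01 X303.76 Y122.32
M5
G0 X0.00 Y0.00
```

<svg xmlns="http://www.w3.org/2000/svg" width="346.33mm" height="226.78mm" viewBox="0 0 346.33 226.78">
  <polyline points="220.93,137.69 203.54,47.69 288.41,163.86 9.98,158.36 210.96,153.96 246.73,195.67" fill="none" stroke="#000000"/>
  <polyline points="241.51,64.88 286.64,29.25 297.77,149.05 211.78,87.66" fill="none" stroke="#000000"/>
  <polyline points="331.69,178.36 320.99,182.14 311.78,171.32 304.75,152.03 300.61,130.37 300.04,112.48 303.76,104.46" fill="none" stroke="#ff8800"/>
</svg>

Each laser-on run becomes one SVG element. Flip Y back into SVG space with y_svg = 226.78 − y_machine.

Run 1: the run's S848 means `#000000` (cut). The run is open, so emit a `<polyline>` with points (Y-flipped): 220.93,137.69 203.54,47.69 288.41,163.86 9.98,158.36 210.96,153.96 246.73,195.67.

Run 2: the run's S848 means `#000000` (cut). The run is open, so emit a `<polyline>` with points (Y-flipped): 241.51,64.88 286.64,29.25 297.77,149.05 211.78,87.66.

Run 3: the run's S248 means `#ff8800` (engrave). The run is open, so emit a `<polyline>` with points (Y-flipped): 331.69,178.36 320.99,182.14 311.78,171.32 304.75,152.03 300.61,130.37 300.04,112.48 303.76,104.46.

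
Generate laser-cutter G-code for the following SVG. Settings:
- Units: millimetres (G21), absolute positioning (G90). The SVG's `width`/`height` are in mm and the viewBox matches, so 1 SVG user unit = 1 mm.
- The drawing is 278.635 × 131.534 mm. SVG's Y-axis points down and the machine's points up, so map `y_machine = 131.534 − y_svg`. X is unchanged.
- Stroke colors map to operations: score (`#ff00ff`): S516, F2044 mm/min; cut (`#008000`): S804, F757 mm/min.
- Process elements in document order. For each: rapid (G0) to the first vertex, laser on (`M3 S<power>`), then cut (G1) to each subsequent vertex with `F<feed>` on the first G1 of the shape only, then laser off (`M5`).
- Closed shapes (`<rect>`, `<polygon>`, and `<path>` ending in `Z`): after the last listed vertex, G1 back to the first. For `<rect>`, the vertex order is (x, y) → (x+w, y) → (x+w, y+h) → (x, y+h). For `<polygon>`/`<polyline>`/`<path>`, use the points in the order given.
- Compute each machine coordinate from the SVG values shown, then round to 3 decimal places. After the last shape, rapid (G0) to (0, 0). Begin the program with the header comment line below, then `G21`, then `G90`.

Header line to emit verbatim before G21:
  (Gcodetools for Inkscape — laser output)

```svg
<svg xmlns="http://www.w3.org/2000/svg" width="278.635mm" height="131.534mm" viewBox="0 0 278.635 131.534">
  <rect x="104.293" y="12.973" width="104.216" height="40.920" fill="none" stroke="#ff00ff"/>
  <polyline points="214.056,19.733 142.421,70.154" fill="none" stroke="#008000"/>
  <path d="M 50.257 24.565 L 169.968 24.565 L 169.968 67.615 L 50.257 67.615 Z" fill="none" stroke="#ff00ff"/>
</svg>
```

(Gcodetools for Inkscape — laser output)
G21
G90
G0 X104.293 Y118.561
M3 S516
G1 X208.509 Y118.561 F2044
G1 X208.509 Y77.641
G1 X104.293 Y77.641
G1 X104.293 Y118.561
M5
G0 X214.056 Y111.801
M3 S804
G1 X142.421 Y61.380 F757
M5
G0 X50.257 Y106.969
M3 S516
G1 X169.968 Y106.969 F2044
G1 X169.968 Y63.919
G1 X50.257 Y63.919
G1 X50.257 Y106.969
M5
G0 X0.000 Y0.000

viewBox `0 0 278.635 131.534` with mm width/height → 1 unit = 1 mm. Flip: y_m = 131.534 − y_svg.

**Shape 1** — `<rect>` rectangle, stroke `#ff00ff` → score (S516, F2044). Machine vertices: (104.293,118.561) → (208.509,118.561) → (208.509,77.641) → (104.293,77.641) → (104.293,118.561). Closed: final G1 returns to the first vertex.

**Shape 2** — `<polyline>` line segment, stroke `#008000` → cut (S804, F757). Machine vertices: (214.056,111.801) → (142.421,61.380). Open path.

**Shape 3** — `<path>` rectangle, stroke `#ff00ff` → score (S516, F2044). Machine vertices: (50.257,106.969) → (169.968,106.969) → (169.968,63.919) → (50.257,63.919) → (50.257,106.969). Closed: final G1 returns to the first vertex.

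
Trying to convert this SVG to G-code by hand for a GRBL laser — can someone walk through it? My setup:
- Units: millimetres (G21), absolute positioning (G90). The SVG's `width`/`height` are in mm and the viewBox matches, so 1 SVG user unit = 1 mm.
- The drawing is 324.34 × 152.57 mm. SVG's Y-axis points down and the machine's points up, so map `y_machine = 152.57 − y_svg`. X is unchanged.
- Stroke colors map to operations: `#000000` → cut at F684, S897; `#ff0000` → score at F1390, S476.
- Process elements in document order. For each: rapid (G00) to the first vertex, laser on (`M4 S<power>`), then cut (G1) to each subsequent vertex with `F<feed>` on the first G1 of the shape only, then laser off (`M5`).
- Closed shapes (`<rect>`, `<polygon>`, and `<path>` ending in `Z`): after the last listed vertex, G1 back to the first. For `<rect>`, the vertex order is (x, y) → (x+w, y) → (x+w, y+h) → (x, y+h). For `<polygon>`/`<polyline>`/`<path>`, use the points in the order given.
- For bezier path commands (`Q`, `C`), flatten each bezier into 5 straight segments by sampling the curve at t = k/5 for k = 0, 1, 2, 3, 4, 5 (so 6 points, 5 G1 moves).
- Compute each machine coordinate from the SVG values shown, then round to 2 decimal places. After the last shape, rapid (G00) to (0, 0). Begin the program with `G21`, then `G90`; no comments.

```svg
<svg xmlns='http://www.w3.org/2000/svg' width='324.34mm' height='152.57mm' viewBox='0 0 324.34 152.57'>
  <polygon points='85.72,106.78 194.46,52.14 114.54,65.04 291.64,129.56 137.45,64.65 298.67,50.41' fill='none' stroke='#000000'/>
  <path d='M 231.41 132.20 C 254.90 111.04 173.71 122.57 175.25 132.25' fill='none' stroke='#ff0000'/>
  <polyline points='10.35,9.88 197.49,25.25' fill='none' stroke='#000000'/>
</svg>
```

G21
G90
G00 X85.72 Y45.79
M4 S897
G1 X194.46 Y100.43 F684
G1 X114.54 Y87.53
G1 X291.64 Y23.01
G1 X137.45 Y87.92
G1 X298.67 Y102.16
G1 X85.72 Y45.79
M5
G00 X231.41 Y20.37
M4 S476
G1 X234.44 Y29.42 F1390
G1 X221.35 Y32.28
G1 X201.12 Y30.61
G1 X182.75 Y26.07
G1 X175.25 Y20.32
M5
G00 X10.35 Y142.69
M4 S897
G1 X197.49 Y127.32 F684
M5
G00 X0.00 Y0.00

viewBox `0 0 324.34 152.57` with mm width/height → 1 unit = 1 mm. Flip: y_m = 152.57 − y_svg.

**Shape 1** — `<polygon>` closed polygon, stroke `#000000` → cut (S897, F684). Machine vertices: (85.72,45.79) → (194.46,100.43) → (114.54,87.53) → (291.64,23.01) → (137.45,87.92) → (298.67,102.16) → (85.72,45.79). Closed: final G1 returns to the first vertex.

**Shape 2** — `<path>` cubic bezier, stroke `#ff0000` → score (S476, F1390). Control points (SVG): P0=(231.41,132.20), P1=(254.90,111.04), P2=(173.71,122.57), P3=(175.25,132.25); sampled at t=k/5. Machine vertices: (231.41,20.37) → (234.44,29.42) → (221.35,32.28) → (201.12,30.61) → (182.75,26.07) → (175.25,20.32). Open path.

**Shape 3** — `<polyline>` line segment, stroke `#000000` → cut (S897, F684). Machine vertices: (10.35,142.69) → (197.49,127.32). Open path.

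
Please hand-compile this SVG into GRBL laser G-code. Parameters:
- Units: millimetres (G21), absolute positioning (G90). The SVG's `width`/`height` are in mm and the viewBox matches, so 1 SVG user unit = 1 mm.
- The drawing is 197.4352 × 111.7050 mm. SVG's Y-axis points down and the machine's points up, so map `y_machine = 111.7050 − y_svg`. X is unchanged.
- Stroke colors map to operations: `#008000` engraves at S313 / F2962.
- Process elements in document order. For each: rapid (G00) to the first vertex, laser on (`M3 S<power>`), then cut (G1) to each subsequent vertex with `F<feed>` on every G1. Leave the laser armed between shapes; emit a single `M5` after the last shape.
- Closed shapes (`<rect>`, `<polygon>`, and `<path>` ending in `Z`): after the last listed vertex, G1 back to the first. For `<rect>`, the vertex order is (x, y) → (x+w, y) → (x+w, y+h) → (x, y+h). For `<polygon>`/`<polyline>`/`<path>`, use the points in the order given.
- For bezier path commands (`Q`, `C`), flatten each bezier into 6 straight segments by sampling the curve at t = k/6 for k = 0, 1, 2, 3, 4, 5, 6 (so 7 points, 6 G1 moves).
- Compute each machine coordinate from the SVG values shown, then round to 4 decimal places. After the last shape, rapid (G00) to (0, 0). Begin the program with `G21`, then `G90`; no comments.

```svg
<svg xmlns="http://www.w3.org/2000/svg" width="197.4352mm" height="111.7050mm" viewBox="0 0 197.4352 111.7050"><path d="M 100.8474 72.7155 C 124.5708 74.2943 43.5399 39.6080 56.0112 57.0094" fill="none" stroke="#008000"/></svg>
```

G21
G90
G00 X100.8474 Y38.9895
M3 S313
G1 X104.8974 Y40.8132 F2962
G1 X96.9955 Y46.2267 F2962
G1 X82.6488 Y52.7760 F2962
G1 X67.3645 Y58.0068 F2962
G1 X56.6495 Y59.4647 F2962
G1 X56.0112 Y54.6956 F2962
M5
G00 X0.0000 Y0.0000

viewBox `0 0 197.4352 111.7050` with mm width/height → 1 unit = 1 mm. Flip: y_m = 111.7050 − y_svg.

**Shape 1** — `<path>` cubic bezier, stroke `#008000` → engrave (S313, F2962). Control points (SVG): P0=(100.8474,72.7155), P1=(124.5708,74.2943), P2=(43.5399,39.6080), P3=(56.0112,57.0094); sampled at t=k/6. Machine vertices: (100.8474,38.9895) → (104.8974,40.8132) → (96.9955,46.2267) → (82.6488,52.7760) → (67.3645,58.0068) → (56.6495,59.4647) → (56.0112,54.6956). Open path.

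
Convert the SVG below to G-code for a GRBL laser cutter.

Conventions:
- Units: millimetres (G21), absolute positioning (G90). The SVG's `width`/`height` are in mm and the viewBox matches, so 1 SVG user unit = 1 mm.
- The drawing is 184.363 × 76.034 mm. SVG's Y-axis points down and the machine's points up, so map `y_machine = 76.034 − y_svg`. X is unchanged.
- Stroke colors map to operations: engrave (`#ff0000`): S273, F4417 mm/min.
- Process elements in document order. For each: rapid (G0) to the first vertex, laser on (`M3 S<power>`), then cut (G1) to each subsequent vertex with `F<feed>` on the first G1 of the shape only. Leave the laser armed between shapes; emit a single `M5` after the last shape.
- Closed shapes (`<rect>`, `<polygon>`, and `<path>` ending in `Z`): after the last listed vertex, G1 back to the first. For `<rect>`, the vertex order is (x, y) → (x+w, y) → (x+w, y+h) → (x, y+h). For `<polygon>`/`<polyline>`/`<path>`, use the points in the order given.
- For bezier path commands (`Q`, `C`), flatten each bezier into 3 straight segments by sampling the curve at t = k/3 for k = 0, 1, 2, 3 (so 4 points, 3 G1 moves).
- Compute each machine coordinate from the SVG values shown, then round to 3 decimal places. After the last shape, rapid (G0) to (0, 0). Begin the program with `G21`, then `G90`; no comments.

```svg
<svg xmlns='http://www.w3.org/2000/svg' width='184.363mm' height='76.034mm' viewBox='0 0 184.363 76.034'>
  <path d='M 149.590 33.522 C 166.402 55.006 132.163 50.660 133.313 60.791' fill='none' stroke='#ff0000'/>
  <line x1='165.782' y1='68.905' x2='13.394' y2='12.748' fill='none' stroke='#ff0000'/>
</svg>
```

viewBox `0 0 184.363 76.034` with mm width/height → 1 unit = 1 mm. Flip: y_m = 76.034 − y_svg.

**Shape 1** — `<path>` cubic bezier, stroke `#ff0000` → engrave (S273, F4417). Control points (SVG): P0=(149.590,33.522), P1=(166.402,55.006), P2=(132.163,50.660), P3=(133.313,60.791); sampled at t=k/3. Machine vertices: (149.590,42.512) → (152.586,28.145) → (140.758,22.041) → (133.313,15.243). Open path.

**Shape 2** — `<line>` line segment, stroke `#ff0000` → engrave (S273, F4417). Machine vertices: (165.782,7.129) → (13.394,63.286). Open path.

G21
G90
G0 X149.590 Y42.512
M3 S273
G1 X152.586 Y28.145 F4417
G1 X140.758 Y22.041
G1 X133.313 Y15.243
G0 X165.782 Y7.129
M3 S273
G1 X13.394 Y63.286 F4417
M5
G0 X0.000 Y0.000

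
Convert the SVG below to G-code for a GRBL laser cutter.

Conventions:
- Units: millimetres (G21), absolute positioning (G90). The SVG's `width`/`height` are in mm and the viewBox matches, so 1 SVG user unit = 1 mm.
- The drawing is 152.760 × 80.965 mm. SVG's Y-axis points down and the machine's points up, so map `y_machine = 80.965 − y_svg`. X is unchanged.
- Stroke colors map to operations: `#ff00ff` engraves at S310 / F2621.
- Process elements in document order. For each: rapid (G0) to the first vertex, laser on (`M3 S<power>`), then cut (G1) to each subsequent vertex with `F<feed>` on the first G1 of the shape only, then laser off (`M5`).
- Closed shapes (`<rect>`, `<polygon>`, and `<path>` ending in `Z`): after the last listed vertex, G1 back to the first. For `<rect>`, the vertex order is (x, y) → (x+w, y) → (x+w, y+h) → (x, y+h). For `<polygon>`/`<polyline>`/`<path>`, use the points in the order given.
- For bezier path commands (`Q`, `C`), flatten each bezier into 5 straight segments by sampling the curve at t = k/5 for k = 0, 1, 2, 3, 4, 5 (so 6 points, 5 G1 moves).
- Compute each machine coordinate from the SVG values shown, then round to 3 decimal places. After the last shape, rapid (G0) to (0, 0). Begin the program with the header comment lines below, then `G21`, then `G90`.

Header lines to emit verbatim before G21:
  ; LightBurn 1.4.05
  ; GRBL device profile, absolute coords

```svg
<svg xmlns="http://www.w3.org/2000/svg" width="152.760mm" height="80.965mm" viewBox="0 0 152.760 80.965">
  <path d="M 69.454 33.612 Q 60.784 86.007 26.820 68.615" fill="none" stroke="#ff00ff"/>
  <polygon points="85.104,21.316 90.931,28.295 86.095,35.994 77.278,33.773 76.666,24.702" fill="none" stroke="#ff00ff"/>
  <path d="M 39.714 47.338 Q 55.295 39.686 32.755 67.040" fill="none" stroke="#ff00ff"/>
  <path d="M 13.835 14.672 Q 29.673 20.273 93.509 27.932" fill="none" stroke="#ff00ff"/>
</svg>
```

Since the viewBox matches the mm dimensions, user units are millimetres directly. The only transform is the Y-flip y_m = 80.965 − y_svg.

Shape 1 is a quadratic bezier drawn with `<path>`. Its stroke #ff00ff means engrave at S310, F2621. After flipping Y the toolpath is (69.454,47.353) → (64.974,29.186) → (58.471,16.603) → (49.944,9.602) → (39.394,8.185) → (26.820,12.350).

Shape 2 is a regular polygon drawn with `<polygon>`. Its stroke #ff00ff means engrave at S310, F2621. After flipping Y the toolpath is (85.104,59.649) → (90.931,52.670) → (86.095,44.971) → (77.278,47.192) → (76.666,56.263) → (85.104,59.649), returning to the start.

Shape 3 is a quadratic bezier drawn with `<path>`. Its stroke #ff00ff means engrave at S310, F2621. After flipping Y the toolpath is (39.714,33.627) → (44.422,35.288) → (46.079,34.148) → (44.688,30.207) → (40.246,23.466) → (32.755,13.925).

Shape 4 is a quadratic bezier drawn with `<path>`. Its stroke #ff00ff means engrave at S310, F2621. After flipping Y the toolpath is (13.835,66.293) → (22.090,63.970) → (34.185,61.483) → (50.120,58.831) → (69.895,56.014) → (93.509,53.033).

; LightBurn 1.4.05
; GRBL device profile, absolute coords
G21
G90
G0 X69.454 Y47.353
M3 S310
G1 X64.974 Y29.186 F2621
G1 X58.471 Y16.603
G1 X49.944 Y9.602
G1 X39.394 Y8.185
G1 X26.820 Y12.350
M5
G0 X85.104 Y59.649
M3 S310
G1 X90.931 Y52.670 F2621
G1 X86.095 Y44.971
G1 X77.278 Y47.192
G1 X76.666 Y56.263
G1 X85.104 Y59.649
M5
G0 X39.714 Y33.627
M3 S310
G1 X44.422 Y35.288 F2621
G1 X46.079 Y34.148
G1 X44.688 Y30.207
G1 X40.246 Y23.466
G1 X32.755 Y13.925
M5
G0 X13.835 Y66.293
M3 S310
G1 X22.090 Y63.970 F2621
G1 X34.185 Y61.483
G1 X50.120 Y58.831
G1 X69.895 Y56.014
G1 X93.509 Y53.033
M5
G0 X0.000 Y0.000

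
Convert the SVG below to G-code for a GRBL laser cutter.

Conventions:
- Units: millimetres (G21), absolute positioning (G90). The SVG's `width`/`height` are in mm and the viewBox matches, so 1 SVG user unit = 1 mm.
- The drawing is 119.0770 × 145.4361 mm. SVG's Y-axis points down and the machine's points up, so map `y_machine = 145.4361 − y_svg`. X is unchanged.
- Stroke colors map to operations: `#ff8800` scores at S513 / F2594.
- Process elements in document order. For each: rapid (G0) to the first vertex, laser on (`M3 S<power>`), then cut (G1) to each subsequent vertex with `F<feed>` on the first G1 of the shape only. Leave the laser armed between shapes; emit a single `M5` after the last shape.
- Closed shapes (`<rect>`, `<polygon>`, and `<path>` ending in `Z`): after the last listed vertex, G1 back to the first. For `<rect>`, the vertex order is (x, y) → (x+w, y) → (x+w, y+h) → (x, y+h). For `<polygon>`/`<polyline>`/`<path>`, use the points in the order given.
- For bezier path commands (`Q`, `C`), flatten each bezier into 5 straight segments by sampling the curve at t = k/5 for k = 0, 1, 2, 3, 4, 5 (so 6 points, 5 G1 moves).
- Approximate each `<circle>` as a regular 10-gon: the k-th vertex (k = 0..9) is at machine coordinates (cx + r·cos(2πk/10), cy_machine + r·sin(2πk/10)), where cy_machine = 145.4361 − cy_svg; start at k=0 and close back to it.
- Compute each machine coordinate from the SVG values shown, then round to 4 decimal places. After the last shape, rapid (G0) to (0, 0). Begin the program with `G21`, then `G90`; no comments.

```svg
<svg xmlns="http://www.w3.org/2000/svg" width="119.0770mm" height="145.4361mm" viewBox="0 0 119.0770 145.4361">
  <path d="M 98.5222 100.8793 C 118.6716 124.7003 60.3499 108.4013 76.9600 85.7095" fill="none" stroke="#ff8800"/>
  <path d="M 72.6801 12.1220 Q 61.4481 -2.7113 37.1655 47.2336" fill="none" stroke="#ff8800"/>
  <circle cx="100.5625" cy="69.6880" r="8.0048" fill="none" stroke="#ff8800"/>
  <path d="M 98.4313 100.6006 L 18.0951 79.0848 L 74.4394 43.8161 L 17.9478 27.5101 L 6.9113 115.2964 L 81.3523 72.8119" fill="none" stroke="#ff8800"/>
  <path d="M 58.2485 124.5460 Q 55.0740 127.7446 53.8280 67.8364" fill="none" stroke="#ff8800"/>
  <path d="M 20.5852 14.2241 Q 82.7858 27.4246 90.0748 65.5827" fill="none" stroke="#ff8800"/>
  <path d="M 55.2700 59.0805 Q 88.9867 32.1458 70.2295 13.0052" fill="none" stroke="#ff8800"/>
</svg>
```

viewBox `0 0 119.0770 145.4361` with mm width/height → 1 unit = 1 mm. Flip: y_m = 145.4361 − y_svg.

**Shape 1** — `<path>` cubic bezier, stroke `#ff8800` → score (S513, F2594). Control points (SVG): P0=(98.5222,100.8793), P1=(118.6716,124.7003), P2=(60.3499,108.4013), P3=(76.9600,85.7095); sampled at t=k/5. Machine vertices: (98.5222,44.5568) → (102.4225,34.8088) → (94.8531,33.0707) → (83.1774,37.7235) → (74.7585,47.1485) → (76.9600,59.7266). Open path.

**Shape 2** — `<path>` quadratic bezier, stroke `#ff8800` → score (S513, F2594). Control points (SVG): P0=(72.6801,12.1220), P1=(61.4481,-2.7113), P2=(37.1655,47.2336); sampled at t=k/5. Machine vertices: (72.6801,133.3141) → (67.6653,136.6563) → (61.6064,134.8162) → (54.5035,127.7939) → (46.3565,115.5893) → (37.1655,98.2025). Open path.

**Shape 3** — `<circle>` circle, stroke `#ff8800` → score (S513, F2594). Machine vertices: (108.5673,75.7481) → (107.0385,80.4532) → (103.0361,83.3611) → (98.0889,83.3611) → (94.0865,80.4532) → (92.5577,75.7481) → (94.0865,71.0430) → (98.0889,68.1351) → (103.0361,68.1351) → (107.0385,71.0430) → (108.5673,75.7481). Closed: final G1 returns to the first vertex.

**Shape 4** — `<path>` open polyline, stroke `#ff8800` → score (S513, F2594). Machine vertices: (98.4313,44.8355) → (18.0951,66.3513) → (74.4394,101.6200) → (17.9478,117.9260) → (6.9113,30.1397) → (81.3523,72.6242). Open path.

**Shape 5** — `<path>` quadratic bezier, stroke `#ff8800` → score (S513, F2594). Control points (SVG): P0=(58.2485,124.5460), P1=(55.0740,127.7446), P2=(53.8280,67.8364); sampled at t=k/5. Machine vertices: (58.2485,20.8901) → (57.0558,22.1349) → (56.0175,28.4283) → (55.1334,39.7702) → (54.4035,56.1607) → (53.8280,77.5997). Open path.

**Shape 6** — `<path>` quadratic bezier, stroke `#ff8800` → score (S513, F2594). Control points (SVG): P0=(20.5852,14.2241), P1=(82.7858,27.4246), P2=(90.0748,65.5827); sampled at t=k/5. Machine vertices: (20.5852,131.2120) → (43.2690,124.9335) → (61.5598,116.6584) → (75.4577,106.3867) → (84.9627,94.1183) → (90.0748,79.8534). Open path.

**Shape 7** — `<path>` quadratic bezier, stroke `#ff8800` → score (S513, F2594). Control points (SVG): P0=(55.2700,59.0805), P1=(88.9867,32.1458), P2=(70.2295,13.0052); sampled at t=k/5. Machine vertices: (55.2700,86.3556) → (66.6577,96.8177) → (73.8475,106.6563) → (76.8394,115.8714) → (75.6334,124.4629) → (70.2295,132.4309). Open path.

G21
G90
G0 X98.5222 Y44.5568
M3 S513
G1 X102.4225 Y34.8088 F2594
G1 X94.8531 Y33.0707
G1 X83.1774 Y37.7235
G1 X74.7585 Y47.1485
G1 X76.9600 Y59.7266
G0 X72.6801 Y133.3141
M3 S513
G1 X67.6653 Y136.6563 F2594
G1 X61.6064 Y134.8162
G1 X54.5035 Y127.7939
G1 X46.3565 Y115.5893
G1 X37.1655 Y98.2025
G0 X108.5673 Y75.7481
M3 S513
G1 X107.0385 Y80.4532 F2594
G1 X103.0361 Y83.3611
G1 X98.0889 Y83.3611
G1 X94.0865 Y80.4532
G1 X92.5577 Y75.7481
G1 X94.0865 Y71.0430
G1 X98.0889 Y68.1351
G1 X103.0361 Y68.1351
G1 X107.0385 Y71.0430
G1 X108.5673 Y75.7481
G0 X98.4313 Y44.8355
M3 S513
G1 X18.0951 Y66.3513 F2594
G1 X74.4394 Y101.6200
G1 X17.9478 Y117.9260
G1 X6.9113 Y30.1397
G1 X81.3523 Y72.6242
G0 X58.2485 Y20.8901
M3 S513
G1 X57.0558 Y22.1349 F2594
G1 X56.0175 Y28.4283
G1 X55.1334 Y39.7702
G1 X54.4035 Y56.1607
G1 X53.8280 Y77.5997
G0 X20.5852 Y131.2120
M3 S513
G1 X43.2690 Y124.9335 F2594
G1 X61.5598 Y116.6584
G1 X75.4577 Y106.3867
G1 X84.9627 Y94.1183
G1 X90.0748 Y79.8534
G0 X55.2700 Y86.3556
M3 S513
G1 X66.6577 Y96.8177 F2594
G1 X73.8475 Y106.6563
G1 X76.8394 Y115.8714
G1 X75.6334 Y124.4629
G1 X70.2295 Y132.4309
M5
G0 X0.0000 Y0.0000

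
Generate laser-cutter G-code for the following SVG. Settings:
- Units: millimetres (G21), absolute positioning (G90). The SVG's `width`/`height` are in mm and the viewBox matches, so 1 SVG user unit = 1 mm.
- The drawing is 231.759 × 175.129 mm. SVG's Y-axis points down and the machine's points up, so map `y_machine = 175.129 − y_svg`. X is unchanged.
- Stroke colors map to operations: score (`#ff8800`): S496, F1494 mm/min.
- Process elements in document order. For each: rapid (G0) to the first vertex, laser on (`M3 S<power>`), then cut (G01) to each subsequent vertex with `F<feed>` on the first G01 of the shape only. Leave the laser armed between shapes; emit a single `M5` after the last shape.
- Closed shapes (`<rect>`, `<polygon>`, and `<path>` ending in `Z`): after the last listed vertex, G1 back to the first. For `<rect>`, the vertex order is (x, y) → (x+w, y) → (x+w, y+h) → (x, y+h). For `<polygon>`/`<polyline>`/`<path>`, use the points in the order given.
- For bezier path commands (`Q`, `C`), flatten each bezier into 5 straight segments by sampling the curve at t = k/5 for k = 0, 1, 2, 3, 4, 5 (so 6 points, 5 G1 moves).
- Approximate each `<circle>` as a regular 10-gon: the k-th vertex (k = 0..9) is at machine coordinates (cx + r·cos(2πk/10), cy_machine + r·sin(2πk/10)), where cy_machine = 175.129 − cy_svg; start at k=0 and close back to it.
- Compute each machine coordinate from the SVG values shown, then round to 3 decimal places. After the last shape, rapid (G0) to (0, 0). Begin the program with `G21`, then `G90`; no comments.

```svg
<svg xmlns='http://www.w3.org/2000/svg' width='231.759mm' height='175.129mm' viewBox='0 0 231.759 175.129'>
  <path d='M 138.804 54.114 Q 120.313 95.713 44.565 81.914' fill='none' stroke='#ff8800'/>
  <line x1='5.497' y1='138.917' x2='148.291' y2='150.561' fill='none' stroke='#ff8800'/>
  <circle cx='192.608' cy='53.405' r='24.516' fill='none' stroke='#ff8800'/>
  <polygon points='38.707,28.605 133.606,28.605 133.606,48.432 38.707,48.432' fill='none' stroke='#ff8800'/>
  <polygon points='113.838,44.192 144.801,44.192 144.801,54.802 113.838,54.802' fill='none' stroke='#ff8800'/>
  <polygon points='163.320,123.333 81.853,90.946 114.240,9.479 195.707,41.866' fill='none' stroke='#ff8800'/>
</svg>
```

Since the viewBox matches the mm dimensions, user units are millimetres directly. The only transform is the Y-flip y_m = 175.129 − y_svg.

Shape 1 is a quadratic bezier drawn with `<path>`. Its stroke #ff8800 means score at S496, F1494. After flipping Y the toolpath is (138.804,121.015) → (129.117,106.591) → (114.850,96.599) → (96.002,91.039) → (72.574,89.911) → (44.565,93.215).

Shape 2 is a line segment drawn with `<line>`. Its stroke #ff8800 means score at S496, F1494. After flipping Y the toolpath is (5.497,36.212) → (148.291,24.568).

Shape 3 is a circle drawn with `<circle>`. Its stroke #ff8800 means score at S496, F1494. After flipping Y the toolpath is (217.124,121.724) → (212.442,136.134) → (200.184,145.040) → (185.032,145.040) → (172.774,136.134) → (168.092,121.724) → (172.774,107.314) → (185.032,98.408) → (200.184,98.408) → (212.442,107.314) → (217.124,121.724), returning to the start.

Shape 4 is a rectangle drawn with `<polygon>`. Its stroke #ff8800 means score at S496, F1494. After flipping Y the toolpath is (38.707,146.524) → (133.606,146.524) → (133.606,126.697) → (38.707,126.697) → (38.707,146.524), returning to the start.

Shape 5 is a rectangle drawn with `<polygon>`. Its stroke #ff8800 means score at S496, F1494. After flipping Y the toolpath is (113.838,130.937) → (144.801,130.937) → (144.801,120.327) → (113.838,120.327) → (113.838,130.937), returning to the start.

Shape 6 is a regular polygon drawn with `<polygon>`. Its stroke #ff8800 means score at S496, F1494. After flipping Y the toolpath is (163.320,51.796) → (81.853,84.183) → (114.240,165.650) → (195.707,133.263) → (163.320,51.796), returning to the start.

G21
G90
G0 X138.804 Y121.015
M3 S496
G01 X129.117 Y106.591 F1494
G01 X114.850 Y96.599
G01 X96.002 Y91.039
G01 X72.574 Y89.911
G01 X44.565 Y93.215
G0 X5.497 Y36.212
M3 S496
G01 X148.291 Y24.568 F1494
G0 X217.124 Y121.724
M3 S496
G01 X212.442 Y136.134 F1494
G01 X200.184 Y145.040
G01 X185.032 Y145.040
G01 X172.774 Y136.134
G01 X168.092 Y121.724
G01 X172.774 Y107.314
G01 X185.032 Y98.408
G01 X200.184 Y98.408
G01 X212.442 Y107.314
G01 X217.124 Y121.724
G0 X38.707 Y146.524
M3 S496
G01 X133.606 Y146.524 F1494
G01 X133.606 Y126.697
G01 X38.707 Y126.697
G01 X38.707 Y146.524
G0 X113.838 Y130.937
M3 S496
G01 X144.801 Y130.937 F1494
G01 X144.801 Y120.327
G01 X113.838 Y120.327
G01 X113.838 Y130.937
G0 X163.320 Y51.796
M3 S496
G01 X81.853 Y84.183 F1494
G01 X114.240 Y165.650
G01 X195.707 Y133.263
G01 X163.320 Y51.796
M5
G0 X0.000 Y0.000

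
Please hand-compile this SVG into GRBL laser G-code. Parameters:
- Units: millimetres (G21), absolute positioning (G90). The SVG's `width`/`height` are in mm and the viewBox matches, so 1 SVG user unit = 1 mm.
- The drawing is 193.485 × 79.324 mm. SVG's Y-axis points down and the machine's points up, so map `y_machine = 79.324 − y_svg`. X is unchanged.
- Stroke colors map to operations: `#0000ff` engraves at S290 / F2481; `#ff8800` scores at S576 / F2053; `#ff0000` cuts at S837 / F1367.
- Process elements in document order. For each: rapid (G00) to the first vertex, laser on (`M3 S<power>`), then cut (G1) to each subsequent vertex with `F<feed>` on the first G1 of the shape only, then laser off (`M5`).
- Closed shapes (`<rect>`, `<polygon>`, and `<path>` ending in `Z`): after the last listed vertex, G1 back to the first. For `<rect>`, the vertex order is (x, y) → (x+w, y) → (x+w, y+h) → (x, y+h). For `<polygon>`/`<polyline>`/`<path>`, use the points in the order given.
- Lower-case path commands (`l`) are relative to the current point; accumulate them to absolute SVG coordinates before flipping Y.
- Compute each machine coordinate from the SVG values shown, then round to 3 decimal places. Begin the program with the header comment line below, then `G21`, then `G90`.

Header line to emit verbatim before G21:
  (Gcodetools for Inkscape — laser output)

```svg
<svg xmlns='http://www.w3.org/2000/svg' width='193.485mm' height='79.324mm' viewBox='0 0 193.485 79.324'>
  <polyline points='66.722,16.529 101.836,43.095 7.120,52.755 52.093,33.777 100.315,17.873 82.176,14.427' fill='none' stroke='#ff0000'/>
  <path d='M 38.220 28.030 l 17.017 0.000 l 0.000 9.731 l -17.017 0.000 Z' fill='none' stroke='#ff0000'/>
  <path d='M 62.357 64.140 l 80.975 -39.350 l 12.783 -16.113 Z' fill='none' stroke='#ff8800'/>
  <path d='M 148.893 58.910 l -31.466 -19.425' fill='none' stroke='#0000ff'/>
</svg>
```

(Gcodetools for Inkscape — laser output)
G21
G90
G00 X66.722 Y62.795
M3 S837
G1 X101.836 Y36.229 F1367
G1 X7.120 Y26.569
G1 X52.093 Y45.547
G1 X100.315 Y61.451
G1 X82.176 Y64.897
M5
G00 X38.220 Y51.294
M3 S837
G1 X55.237 Y51.294 F1367
G1 X55.237 Y41.563
G1 X38.220 Y41.563
G1 X38.220 Y51.294
M5
G00 X62.357 Y15.184
M3 S576
G1 X143.332 Y54.534 F2053
G1 X156.115 Y70.647
G1 X62.357 Y15.184
M5
G00 X148.893 Y20.414
M3 S290
G1 X117.427 Y39.839 F2481
M5

viewBox `0 0 193.485 79.324` with mm width/height → 1 unit = 1 mm. Flip: y_m = 79.324 − y_svg.

**Shape 1** — `<polyline>` open polyline, stroke `#ff0000` → cut (S837, F1367). Machine vertices: (66.722,62.795) → (101.836,36.229) → (7.120,26.569) → (52.093,45.547) → (100.315,61.451) → (82.176,64.897). Open path.

**Shape 2** — `<path>` rectangle, stroke `#ff0000` → cut (S837, F1367). Machine vertices: (38.220,51.294) → (55.237,51.294) → (55.237,41.563) → (38.220,41.563) → (38.220,51.294). Closed: final G1 returns to the first vertex.

**Shape 3** — `<path>` closed polygon, stroke `#ff8800` → score (S576, F2053). Machine vertices: (62.357,15.184) → (143.332,54.534) → (156.115,70.647) → (62.357,15.184). Closed: final G1 returns to the first vertex.

**Shape 4** — `<path>` line segment, stroke `#0000ff` → engrave (S290, F2481). Machine vertices: (148.893,20.414) → (117.427,39.839). Open path.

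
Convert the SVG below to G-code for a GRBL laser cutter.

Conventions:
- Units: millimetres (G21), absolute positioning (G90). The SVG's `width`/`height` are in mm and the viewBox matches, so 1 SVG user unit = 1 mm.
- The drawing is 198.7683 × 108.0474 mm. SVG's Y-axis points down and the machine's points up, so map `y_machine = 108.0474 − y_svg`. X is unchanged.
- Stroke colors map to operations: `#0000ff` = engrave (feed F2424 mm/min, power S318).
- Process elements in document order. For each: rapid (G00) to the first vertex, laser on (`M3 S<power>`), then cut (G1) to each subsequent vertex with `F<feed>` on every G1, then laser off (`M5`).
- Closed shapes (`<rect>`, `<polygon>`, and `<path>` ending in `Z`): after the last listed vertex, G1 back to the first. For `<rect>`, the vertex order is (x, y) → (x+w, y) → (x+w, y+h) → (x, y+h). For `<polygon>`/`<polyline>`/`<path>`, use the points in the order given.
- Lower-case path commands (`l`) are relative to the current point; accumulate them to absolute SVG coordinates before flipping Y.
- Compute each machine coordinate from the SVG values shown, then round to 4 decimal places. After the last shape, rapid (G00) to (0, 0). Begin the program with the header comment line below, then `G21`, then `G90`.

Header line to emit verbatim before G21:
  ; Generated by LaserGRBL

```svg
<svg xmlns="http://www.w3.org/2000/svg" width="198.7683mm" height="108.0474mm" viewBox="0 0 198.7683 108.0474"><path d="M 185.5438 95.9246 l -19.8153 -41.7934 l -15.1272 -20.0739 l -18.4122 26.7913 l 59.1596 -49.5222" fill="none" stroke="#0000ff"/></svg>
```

; Generated by LaserGRBL
G21
G90
G00 X185.5438 Y12.1228
M3 S318
G1 X165.7285 Y53.9162 F2424
G1 X150.6013 Y73.9901 F2424
G1 X132.1891 Y47.1988 F2424
G1 X191.3487 Y96.7210 F2424
M5
G00 X0.0000 Y0.0000

Since the viewBox matches the mm dimensions, user units are millimetres directly. The only transform is the Y-flip y_m = 108.0474 − y_svg.

Shape 1 is a open polyline drawn with `<path>`. Its stroke #0000ff means engrave at S318, F2424. After flipping Y the toolpath is (185.5438,12.1228) → (165.7285,53.9162) → (150.6013,73.9901) → (132.1891,47.1988) → (191.3487,96.7210).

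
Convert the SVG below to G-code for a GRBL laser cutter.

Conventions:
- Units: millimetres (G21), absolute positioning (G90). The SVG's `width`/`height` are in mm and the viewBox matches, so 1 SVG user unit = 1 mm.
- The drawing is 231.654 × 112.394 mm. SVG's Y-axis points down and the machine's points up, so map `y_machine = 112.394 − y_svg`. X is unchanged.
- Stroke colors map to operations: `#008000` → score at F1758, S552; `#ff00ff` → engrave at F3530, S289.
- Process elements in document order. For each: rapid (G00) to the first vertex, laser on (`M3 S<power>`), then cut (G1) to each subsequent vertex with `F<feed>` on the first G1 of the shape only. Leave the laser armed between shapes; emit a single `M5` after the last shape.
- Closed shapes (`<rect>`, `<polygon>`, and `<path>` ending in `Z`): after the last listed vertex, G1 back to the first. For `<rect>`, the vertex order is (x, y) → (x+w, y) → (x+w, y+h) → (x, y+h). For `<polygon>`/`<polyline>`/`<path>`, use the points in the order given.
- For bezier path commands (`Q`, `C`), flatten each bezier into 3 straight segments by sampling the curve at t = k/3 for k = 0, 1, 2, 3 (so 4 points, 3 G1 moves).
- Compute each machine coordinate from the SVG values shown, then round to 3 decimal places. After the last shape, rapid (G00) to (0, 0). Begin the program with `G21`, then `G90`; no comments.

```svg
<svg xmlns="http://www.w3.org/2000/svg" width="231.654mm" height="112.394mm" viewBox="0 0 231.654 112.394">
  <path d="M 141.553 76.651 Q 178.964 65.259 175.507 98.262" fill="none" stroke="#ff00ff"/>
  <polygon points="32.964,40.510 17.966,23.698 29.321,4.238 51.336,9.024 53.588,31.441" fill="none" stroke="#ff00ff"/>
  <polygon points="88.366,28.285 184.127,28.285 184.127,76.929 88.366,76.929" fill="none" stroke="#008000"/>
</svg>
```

1 u = 1 mm; y_m = 112.394 − y.

[1] `<path>` quadratic bezier, #ff00ff→engrave S289 F3530: (141.553,35.743) → (161.953,38.405) → (173.271,31.201) → (175.507,14.132)

[2] `<polygon>` regular polygon, #ff00ff→engrave S289 F3530: (32.964,71.884) → (17.966,88.696) → (29.321,108.156) → (51.336,103.370) → (53.588,80.953) → (32.964,71.884) (closed)

[3] `<polygon>` rectangle, #008000→score S552 F1758: (88.366,84.109) → (184.127,84.109) → (184.127,35.465) → (88.366,35.465) → (88.366,84.109) (closed)

G21
G90
G00 X141.553 Y35.743
M3 S289
G1 X161.953 Y38.405 F3530
G1 X173.271 Y31.201
G1 X175.507 Y14.132
G00 X32.964 Y71.884
M3 S289
G1 X17.966 Y88.696 F3530
G1 X29.321 Y108.156
G1 X51.336 Y103.370
G1 X53.588 Y80.953
G1 X32.964 Y71.884
G00 X88.366 Y84.109
M3 S552
G1 X184.127 Y84.109 F1758
G1 X184.127 Y35.465
G1 X88.366 Y35.465
G1 X88.366 Y84.109
M5
G00 X0.000 Y0.000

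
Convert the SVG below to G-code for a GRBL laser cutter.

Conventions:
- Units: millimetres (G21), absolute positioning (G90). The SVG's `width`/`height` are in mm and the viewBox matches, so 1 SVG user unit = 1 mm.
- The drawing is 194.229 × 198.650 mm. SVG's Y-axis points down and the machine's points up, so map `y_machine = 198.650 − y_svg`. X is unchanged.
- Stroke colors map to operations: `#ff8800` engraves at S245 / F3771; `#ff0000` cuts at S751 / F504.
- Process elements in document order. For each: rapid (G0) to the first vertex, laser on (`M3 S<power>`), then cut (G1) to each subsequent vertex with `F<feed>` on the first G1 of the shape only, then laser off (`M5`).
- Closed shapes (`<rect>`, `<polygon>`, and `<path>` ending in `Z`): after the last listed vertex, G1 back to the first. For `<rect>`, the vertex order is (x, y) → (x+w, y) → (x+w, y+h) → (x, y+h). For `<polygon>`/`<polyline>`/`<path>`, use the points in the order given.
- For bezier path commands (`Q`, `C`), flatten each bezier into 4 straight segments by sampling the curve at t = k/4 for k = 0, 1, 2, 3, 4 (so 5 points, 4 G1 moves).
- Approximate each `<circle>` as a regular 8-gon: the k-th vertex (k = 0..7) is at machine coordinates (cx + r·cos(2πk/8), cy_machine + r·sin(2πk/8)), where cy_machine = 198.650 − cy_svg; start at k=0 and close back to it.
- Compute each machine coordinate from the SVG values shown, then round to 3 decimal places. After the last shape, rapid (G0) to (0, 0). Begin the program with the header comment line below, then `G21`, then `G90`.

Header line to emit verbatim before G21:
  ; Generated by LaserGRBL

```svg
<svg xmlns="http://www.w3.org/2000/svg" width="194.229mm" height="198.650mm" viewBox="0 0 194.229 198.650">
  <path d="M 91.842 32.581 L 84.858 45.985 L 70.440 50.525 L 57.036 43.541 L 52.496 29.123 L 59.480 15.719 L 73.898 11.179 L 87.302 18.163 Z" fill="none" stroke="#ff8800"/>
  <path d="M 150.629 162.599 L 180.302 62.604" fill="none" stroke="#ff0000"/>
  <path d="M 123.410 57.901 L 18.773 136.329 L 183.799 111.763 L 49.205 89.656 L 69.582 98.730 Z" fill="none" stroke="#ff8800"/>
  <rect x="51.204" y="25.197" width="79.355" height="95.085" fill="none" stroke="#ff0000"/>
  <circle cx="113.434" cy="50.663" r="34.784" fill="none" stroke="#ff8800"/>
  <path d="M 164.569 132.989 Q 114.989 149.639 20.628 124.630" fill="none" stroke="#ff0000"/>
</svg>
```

; Generated by LaserGRBL
G21
G90
G0 X91.842 Y166.069
M3 S245
G1 X84.858 Y152.665 F3771
G1 X70.440 Y148.125
G1 X57.036 Y155.109
G1 X52.496 Y169.527
G1 X59.480 Y182.931
G1 X73.898 Y187.471
G1 X87.302 Y180.487
G1 X91.842 Y166.069
M5
G0 X150.629 Y36.051
M3 S751
G1 X180.302 Y136.046 F504
M5
G0 X123.410 Y140.749
M3 S245
G1 X18.773 Y62.321 F3771
G1 X183.799 Y86.887
G1 X49.205 Y108.994
G1 X69.582 Y99.920
G1 X123.410 Y140.749
M5
G0 X51.204 Y173.453
M3 S751
G1 X130.559 Y173.453 F504
G1 X130.559 Y78.368
G1 X51.204 Y78.368
G1 X51.204 Y173.453
M5
G0 X148.218 Y147.987
M3 S245
G1 X138.030 Y172.583 F3771
G1 X113.434 Y182.771
G1 X88.838 Y172.583
G1 X78.650 Y147.987
G1 X88.838 Y123.391
G1 X113.434 Y113.203
G1 X138.030 Y123.391
G1 X148.218 Y147.987
M5
G0 X164.569 Y65.661
M3 S751
G1 X136.980 Y59.940 F504
G1 X103.794 Y59.426
G1 X65.010 Y64.119
G1 X20.628 Y74.020
M5
G0 X0.000 Y0.000

Since the viewBox matches the mm dimensions, user units are millimetres directly. The only transform is the Y-flip y_m = 198.650 − y_svg.

Shape 1 is a regular polygon drawn with `<path>`. Its stroke #ff8800 means engrave at S245, F3771. After flipping Y the toolpath is (91.842,166.069) → (84.858,152.665) → (70.440,148.125) → (57.036,155.109) → (52.496,169.527) → (59.480,182.931) → (73.898,187.471) → (87.302,180.487) → (91.842,166.069), returning to the start.

Shape 2 is a line segment drawn with `<path>`. Its stroke #ff0000 means cut at S751, F504. After flipping Y the toolpath is (150.629,36.051) → (180.302,136.046).

Shape 3 is a closed polygon drawn with `<path>`. Its stroke #ff8800 means engrave at S245, F3771. After flipping Y the toolpath is (123.410,140.749) → (18.773,62.321) → (183.799,86.887) → (49.205,108.994) → (69.582,99.920) → (123.410,140.749), returning to the start.

Shape 4 is a rectangle drawn with `<rect>`. Its stroke #ff0000 means cut at S751, F504. After flipping Y the toolpath is (51.204,173.453) → (130.559,173.453) → (130.559,78.368) → (51.204,78.368) → (51.204,173.453), returning to the start.

Shape 5 is a circle drawn with `<circle>`. Its stroke #ff8800 means engrave at S245, F3771. After flipping Y the toolpath is (148.218,147.987) → (138.030,172.583) → (113.434,182.771) → (88.838,172.583) → (78.650,147.987) → (88.838,123.391) → (113.434,113.203) → (138.030,123.391) → (148.218,147.987), returning to the start.

Shape 6 is a quadratic bezier drawn with `<path>`. Its stroke #ff0000 means cut at S751, F504. After flipping Y the toolpath is (164.569,65.661) → (136.980,59.940) → (103.794,59.426) → (65.010,64.119) → (20.628,74.020).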